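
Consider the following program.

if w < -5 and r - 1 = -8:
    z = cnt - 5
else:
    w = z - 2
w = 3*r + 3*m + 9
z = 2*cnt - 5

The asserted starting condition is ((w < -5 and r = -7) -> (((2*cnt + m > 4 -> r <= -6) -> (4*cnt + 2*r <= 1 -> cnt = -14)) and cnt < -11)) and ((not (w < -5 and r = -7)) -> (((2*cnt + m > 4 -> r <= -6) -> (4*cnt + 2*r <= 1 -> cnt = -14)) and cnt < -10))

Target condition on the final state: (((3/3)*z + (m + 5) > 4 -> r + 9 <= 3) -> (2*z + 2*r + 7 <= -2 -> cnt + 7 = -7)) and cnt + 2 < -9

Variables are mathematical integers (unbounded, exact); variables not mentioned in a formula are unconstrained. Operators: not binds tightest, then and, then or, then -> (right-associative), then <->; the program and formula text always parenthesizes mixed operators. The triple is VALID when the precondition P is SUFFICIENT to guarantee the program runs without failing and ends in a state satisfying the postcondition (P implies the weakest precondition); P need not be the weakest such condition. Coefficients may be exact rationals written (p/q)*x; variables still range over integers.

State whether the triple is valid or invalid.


Working backward. After the program, the postcondition (((3/3)*z + (m + 5) > 4 -> r + 9 <= 3) -> (2*z + 2*r + 7 <= -2 -> cnt + 7 = -7)) and cnt + 2 < -9 must hold; in canonical form it is ((m + z > -1 -> r <= -6) -> (2*r + 2*z <= -9 -> cnt = -14)) and cnt < -11.
Before z := 2*cnt - 5: ((2*cnt + m > 4 -> r <= -6) -> (4*cnt + 2*r <= 1 -> cnt = -14)) and cnt < -11
Before w := 3*r + 3*m + 9: ((2*cnt + m > 4 -> r <= -6) -> (4*cnt + 2*r <= 1 -> cnt = -14)) and cnt < -11
Then branch requires ((2*cnt + m > 4 -> r <= -6) -> (4*cnt + 2*r <= 1 -> cnt = -14)) and cnt < -11; else branch requires ((2*cnt + m > 4 -> r <= -6) -> (4*cnt + 2*r <= 1 -> cnt = -14)) and cnt < -11.
Before the if: ((w < -5 and r = -7) -> (((2*cnt + m > 4 -> r <= -6) -> (4*cnt + 2*r <= 1 -> cnt = -14)) and cnt < -11)) and ((not (w < -5 and r = -7)) -> (((2*cnt + m > 4 -> r <= -6) -> (4*cnt + 2*r <= 1 -> cnt = -14)) and cnt < -11))
The weakest precondition is ((w < -5 and r = -7) -> (((2*cnt + m > 4 -> r <= -6) -> (4*cnt + 2*r <= 1 -> cnt = -14)) and cnt < -11)) and ((not (w < -5 and r = -7)) -> (((2*cnt + m > 4 -> r <= -6) -> (4*cnt + 2*r <= 1 -> cnt = -14)) and cnt < -11)).
Check whether ((w < -5 and r = -7) -> (((2*cnt + m > 4 -> r <= -6) -> (4*cnt + 2*r <= 1 -> cnt = -14)) and cnt < -11)) and ((not (w < -5 and r = -7)) -> (((2*cnt + m > 4 -> r <= -6) -> (4*cnt + 2*r <= 1 -> cnt = -14)) and cnt < -10)) implies it.
Countermodel: at the initial state cnt = -11, m = 27, r = 23, w = -6, the precondition holds but the weakest precondition fails.
Answer: invalid


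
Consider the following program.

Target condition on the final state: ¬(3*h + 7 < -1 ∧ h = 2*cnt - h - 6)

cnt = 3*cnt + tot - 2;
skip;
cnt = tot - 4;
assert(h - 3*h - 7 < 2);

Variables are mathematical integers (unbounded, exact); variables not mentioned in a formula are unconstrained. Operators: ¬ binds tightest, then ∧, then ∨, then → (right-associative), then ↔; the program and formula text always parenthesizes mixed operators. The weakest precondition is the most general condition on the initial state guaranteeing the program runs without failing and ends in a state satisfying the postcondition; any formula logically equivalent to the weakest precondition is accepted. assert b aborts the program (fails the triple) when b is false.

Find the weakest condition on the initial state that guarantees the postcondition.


Working backward. After the program, the postcondition ¬(3*h + 7 < -1 ∧ h = 2*cnt - h - 6) must hold; in canonical form it is ¬(3*h < -8 ∧ 2*h = 2*cnt - 6).
Before assert h - 3*h - 7 < 2: 2*h > -9 ∧ (¬(3*h < -8 ∧ 2*h = 2*cnt - 6))
Before cnt := tot - 4: 2*h > -9 ∧ (¬(3*h < -8 ∧ 2*h = 2*tot - 14))
Before skip: 2*h > -9 ∧ (¬(3*h < -8 ∧ 2*h = 2*tot - 14))
Before cnt := 3*cnt + tot - 2: 2*h > -9 ∧ (¬(3*h < -8 ∧ 2*h = 2*tot - 14))
Answer: WP = 2*h > -9 ∧ (¬(3*h < -8 ∧ 2*h = 2*tot - 14))


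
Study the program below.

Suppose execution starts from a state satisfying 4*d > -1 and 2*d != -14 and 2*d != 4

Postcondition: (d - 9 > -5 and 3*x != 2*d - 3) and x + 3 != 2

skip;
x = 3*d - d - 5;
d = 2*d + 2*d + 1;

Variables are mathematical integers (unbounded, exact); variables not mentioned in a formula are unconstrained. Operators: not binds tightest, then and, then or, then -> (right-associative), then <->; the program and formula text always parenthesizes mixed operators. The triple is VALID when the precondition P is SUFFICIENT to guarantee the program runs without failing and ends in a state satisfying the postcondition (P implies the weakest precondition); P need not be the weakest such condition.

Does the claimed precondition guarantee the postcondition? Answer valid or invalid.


Working backward. After the program, the postcondition (d - 9 > -5 and 3*x != 2*d - 3) and x + 3 != 2 must hold; in canonical form it is d > 4 and 3*x != 2*d - 3 and x != -1.
Before d := 2*d + 2*d + 1: 4*d > 3 and 3*x != 8*d - 1 and x != -1
Before x := 3*d - d - 5: 4*d > 3 and 2*d != -14 and 2*d != 4
Before skip: 4*d > 3 and 2*d != -14 and 2*d != 4
The weakest precondition is 4*d > 3 and 2*d != -14 and 2*d != 4.
Check whether 4*d > -1 and 2*d != -14 and 2*d != 4 implies it.
Countermodel: at the initial state d = 0, the precondition holds but the weakest precondition fails.
Answer: invalid


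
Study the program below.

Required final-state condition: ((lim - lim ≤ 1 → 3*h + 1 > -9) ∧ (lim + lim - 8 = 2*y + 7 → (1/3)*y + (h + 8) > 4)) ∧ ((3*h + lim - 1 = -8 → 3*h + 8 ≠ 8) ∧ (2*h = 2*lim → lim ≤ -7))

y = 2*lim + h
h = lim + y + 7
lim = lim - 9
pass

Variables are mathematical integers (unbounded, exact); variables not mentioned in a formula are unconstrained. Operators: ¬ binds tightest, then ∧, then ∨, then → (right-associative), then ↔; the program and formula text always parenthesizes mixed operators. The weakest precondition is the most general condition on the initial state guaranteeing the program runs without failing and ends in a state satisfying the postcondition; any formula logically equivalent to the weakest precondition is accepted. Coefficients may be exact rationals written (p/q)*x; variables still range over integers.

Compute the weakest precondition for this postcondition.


Working backward. After the program, the postcondition ((lim - lim ≤ 1 → 3*h + 1 > -9) ∧ (lim + lim - 8 = 2*y + 7 → (1/3)*y + (h + 8) > 4)) ∧ ((3*h + lim - 1 = -8 → 3*h + 8 ≠ 8) ∧ (2*h = 2*lim → lim ≤ -7)) must hold; in canonical form it is 3*h > -10 ∧ (2*lim = 2*y + 15 → h + (1/3)*y > -4) ∧ (3*h + lim = -7 → 3*h ≠ 0) ∧ (2*h = 2*lim → lim ≤ -7).
Before skip: 3*h > -10 ∧ (2*lim = 2*y + 15 → h + (1/3)*y > -4) ∧ (3*h + lim = -7 → 3*h ≠ 0) ∧ (2*h = 2*lim → lim ≤ -7)
Before lim := lim - 9: 3*h > -10 ∧ (2*lim = 2*y + 33 → h + (1/3)*y > -4) ∧ (3*h + lim = 2 → 3*h ≠ 0) ∧ (2*h = 2*lim - 18 → lim ≤ 2)
Before h := lim + y + 7: 3*lim + 3*y > -31 ∧ (2*lim = 2*y + 33 → lim + (4/3)*y > -11) ∧ (4*lim + 3*y = -19 → 3*lim + 3*y ≠ -21) ∧ (2*y = -32 → lim ≤ 2)
Before y := 2*lim + h: 3*h + 9*lim > -31 ∧ (2*h + 2*lim = -33 → (4/3)*h + (11/3)*lim > -11) ∧ (3*h + 10*lim = -19 → 3*h + 9*lim ≠ -21) ∧ (2*h + 4*lim = -32 → lim ≤ 2)
Answer: WP = 3*h + 9*lim > -31 ∧ (2*h + 2*lim = -33 → (4/3)*h + (11/3)*lim > -11) ∧ (3*h + 10*lim = -19 → 3*h + 9*lim ≠ -21) ∧ (2*h + 4*lim = -32 → lim ≤ 2)


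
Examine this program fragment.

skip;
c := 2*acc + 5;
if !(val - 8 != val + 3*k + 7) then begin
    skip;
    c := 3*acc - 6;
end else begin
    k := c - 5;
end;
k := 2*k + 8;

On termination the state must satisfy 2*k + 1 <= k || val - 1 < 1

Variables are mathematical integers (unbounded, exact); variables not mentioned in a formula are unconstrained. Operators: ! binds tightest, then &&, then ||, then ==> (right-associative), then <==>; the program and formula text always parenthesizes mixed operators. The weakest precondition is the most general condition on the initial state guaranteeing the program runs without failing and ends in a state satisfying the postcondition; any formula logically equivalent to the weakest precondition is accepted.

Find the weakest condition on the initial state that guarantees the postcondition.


Working backward. After the program, the postcondition 2*k + 1 <= k || val - 1 < 1 must hold; in canonical form it is k <= -1 || val < 2.
Before k := 2*k + 8: 2*k <= -9 || val < 2
Then branch requires 2*k <= -9 || val < 2; else branch requires 2*c <= 1 || val < 2.
Before the if: ((!(3*k != -15)) ==> (2*k <= -9 || val < 2)) && (3*k != -15 ==> (2*c <= 1 || val < 2))
Before c := 2*acc + 5: ((!(3*k != -15)) ==> (2*k <= -9 || val < 2)) && (3*k != -15 ==> (4*acc <= -9 || val < 2))
Before skip: ((!(3*k != -15)) ==> (2*k <= -9 || val < 2)) && (3*k != -15 ==> (4*acc <= -9 || val < 2))
Answer: WP = ((!(3*k != -15)) ==> (2*k <= -9 || val < 2)) && (3*k != -15 ==> (4*acc <= -9 || val < 2))


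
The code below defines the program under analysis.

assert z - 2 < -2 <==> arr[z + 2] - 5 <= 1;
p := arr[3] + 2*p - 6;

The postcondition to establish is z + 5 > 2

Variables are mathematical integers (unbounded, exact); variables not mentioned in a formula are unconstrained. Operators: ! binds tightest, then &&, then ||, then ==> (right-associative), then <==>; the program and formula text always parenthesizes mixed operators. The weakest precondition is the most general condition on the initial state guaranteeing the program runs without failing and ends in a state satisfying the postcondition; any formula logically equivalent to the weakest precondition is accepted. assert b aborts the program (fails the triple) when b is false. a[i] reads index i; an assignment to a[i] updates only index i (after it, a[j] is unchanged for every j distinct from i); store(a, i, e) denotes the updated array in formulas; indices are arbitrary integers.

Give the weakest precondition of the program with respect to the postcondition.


Working backward. After the program, the postcondition z + 5 > 2 must hold; in canonical form it is z > -3.
Before p := arr[3] + 2*p - 6: z > -3
Before assert z - 2 < -2 <==> arr[z + 2] - 5 <= 1: (z < 0 <==> arr[z + 2] <= 6) && z > -3
Answer: WP = (z < 0 <==> arr[z + 2] <= 6) && z > -3


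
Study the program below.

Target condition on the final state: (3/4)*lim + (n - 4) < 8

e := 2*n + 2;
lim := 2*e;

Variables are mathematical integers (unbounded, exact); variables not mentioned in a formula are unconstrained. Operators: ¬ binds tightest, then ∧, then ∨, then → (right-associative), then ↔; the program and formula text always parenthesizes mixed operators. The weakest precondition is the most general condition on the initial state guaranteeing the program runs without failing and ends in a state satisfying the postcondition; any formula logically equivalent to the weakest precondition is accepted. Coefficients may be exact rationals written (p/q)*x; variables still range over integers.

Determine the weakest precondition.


Working backward. After the program, the postcondition (3/4)*lim + (n - 4) < 8 must hold; in canonical form it is (3/4)*lim + n < 12.
Before lim := 2*e: (3/2)*e + n < 12
Before e := 2*n + 2: 4*n < 9
Answer: WP = 4*n < 9


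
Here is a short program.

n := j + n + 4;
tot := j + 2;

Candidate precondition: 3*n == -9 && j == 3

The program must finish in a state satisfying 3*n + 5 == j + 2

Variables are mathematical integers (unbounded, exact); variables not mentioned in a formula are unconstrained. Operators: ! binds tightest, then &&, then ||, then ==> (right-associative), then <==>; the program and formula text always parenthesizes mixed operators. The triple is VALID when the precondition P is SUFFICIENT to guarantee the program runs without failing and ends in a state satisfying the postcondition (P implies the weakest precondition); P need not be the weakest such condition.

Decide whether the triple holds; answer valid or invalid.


Working backward. After the program, the postcondition 3*n + 5 == j + 2 must hold; in canonical form it is 3*n == j - 3.
Before tot := j + 2: 3*n == j - 3
Before n := j + n + 4: 2*j + 3*n == -15
The weakest precondition is 2*j + 3*n == -15.
Check whether 3*n == -9 && j == 3 implies it.
Countermodel: at the initial state j = 3, n = -3, the precondition holds but the weakest precondition fails.
Answer: invalid


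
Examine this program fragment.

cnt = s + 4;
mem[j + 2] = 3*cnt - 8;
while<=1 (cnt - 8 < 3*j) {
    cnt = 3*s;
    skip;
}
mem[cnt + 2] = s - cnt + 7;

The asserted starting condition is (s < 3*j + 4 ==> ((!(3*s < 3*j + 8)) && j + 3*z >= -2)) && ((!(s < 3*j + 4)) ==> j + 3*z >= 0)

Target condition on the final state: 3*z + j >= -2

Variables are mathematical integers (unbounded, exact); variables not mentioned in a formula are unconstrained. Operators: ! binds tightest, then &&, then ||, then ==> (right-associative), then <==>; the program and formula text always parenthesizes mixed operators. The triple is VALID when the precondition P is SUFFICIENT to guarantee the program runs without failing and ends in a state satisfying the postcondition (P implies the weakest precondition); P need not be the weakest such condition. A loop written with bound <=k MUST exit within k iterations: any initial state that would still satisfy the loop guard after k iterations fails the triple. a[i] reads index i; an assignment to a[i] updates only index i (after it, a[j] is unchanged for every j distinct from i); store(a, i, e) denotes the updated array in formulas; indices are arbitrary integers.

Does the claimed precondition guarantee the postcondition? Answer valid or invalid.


Working backward. After the program, the postcondition 3*z + j >= -2 must hold; in canonical form it is j + 3*z >= -2.
Before mem[cnt + 2] := s - cnt + 7: j + 3*z >= -2
Before the loop (bound <=1), unroll the exhaustion recursion (WP_0 = exit-now case; WP_j = one more guarded iteration, up to j = 1):
  WP_0: (!(cnt < 3*j + 8)) && j + 3*z >= -2
  WP_1: (cnt < 3*j + 8 ==> ((!(3*s < 3*j + 8)) && j + 3*z >= -2)) && ((!(cnt < 3*j + 8)) ==> j + 3*z >= -2)
So before the loop: (cnt < 3*j + 8 ==> ((!(3*s < 3*j + 8)) && j + 3*z >= -2)) && ((!(cnt < 3*j + 8)) ==> j + 3*z >= -2)
Before mem[j + 2] := 3*cnt - 8: (cnt < 3*j + 8 ==> ((!(3*s < 3*j + 8)) && j + 3*z >= -2)) && ((!(cnt < 3*j + 8)) ==> j + 3*z >= -2)
Before cnt := s + 4: (s < 3*j + 4 ==> ((!(3*s < 3*j + 8)) && j + 3*z >= -2)) && ((!(s < 3*j + 4)) ==> j + 3*z >= -2)
The weakest precondition is (s < 3*j + 4 ==> ((!(3*s < 3*j + 8)) && j + 3*z >= -2)) && ((!(s < 3*j + 4)) ==> j + 3*z >= -2).
Check whether (s < 3*j + 4 ==> ((!(3*s < 3*j + 8)) && j + 3*z >= -2)) && ((!(s < 3*j + 4)) ==> j + 3*z >= 0) implies it.
Every state satisfying the precondition satisfies the weakest precondition: the implication holds.
Answer: valid


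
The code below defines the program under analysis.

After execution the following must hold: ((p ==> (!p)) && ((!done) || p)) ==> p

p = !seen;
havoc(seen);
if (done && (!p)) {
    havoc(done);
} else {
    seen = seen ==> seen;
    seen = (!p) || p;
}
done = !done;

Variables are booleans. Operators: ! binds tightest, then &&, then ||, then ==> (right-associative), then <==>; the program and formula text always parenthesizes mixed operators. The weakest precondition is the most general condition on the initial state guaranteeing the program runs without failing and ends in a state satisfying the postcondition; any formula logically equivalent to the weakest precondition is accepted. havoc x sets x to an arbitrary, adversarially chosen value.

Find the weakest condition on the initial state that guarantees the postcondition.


Working backward. After the program, ((p ==> (!p)) && ((!done) || p)) ==> p must hold.
Before done := !done: ((p ==> (!p)) && (done || p)) ==> p
Then branch requires ((p ==> (!p)) ==> p) && (((p ==> (!p)) && p) ==> p); else branch requires ((p ==> (!p)) && (done || p)) ==> p.
Before the if: ((done && (!p)) ==> (((p ==> (!p)) ==> p) && (((p ==> (!p)) && p) ==> p))) && ((!(done && (!p))) ==> (((p ==> (!p)) && (done || p)) ==> p))
Before havoc seen: ((done && (!p)) ==> (((p ==> (!p)) ==> p) && (((p ==> (!p)) && p) ==> p))) && ((!(done && (!p))) ==> (((p ==> (!p)) && (done || p)) ==> p))
Before p := !seen: ((done && seen) ==> ((((!seen) ==> seen) ==> (!seen)) && ((((!seen) ==> seen) && (!seen)) ==> (!seen)))) && ((!(done && seen)) ==> ((((!seen) ==> seen) && (done || (!seen))) ==> (!seen)))
Answer: WP = ((done && seen) ==> ((((!seen) ==> seen) ==> (!seen)) && ((((!seen) ==> seen) && (!seen)) ==> (!seen)))) && ((!(done && seen)) ==> ((((!seen) ==> seen) && (done || (!seen))) ==> (!seen)))


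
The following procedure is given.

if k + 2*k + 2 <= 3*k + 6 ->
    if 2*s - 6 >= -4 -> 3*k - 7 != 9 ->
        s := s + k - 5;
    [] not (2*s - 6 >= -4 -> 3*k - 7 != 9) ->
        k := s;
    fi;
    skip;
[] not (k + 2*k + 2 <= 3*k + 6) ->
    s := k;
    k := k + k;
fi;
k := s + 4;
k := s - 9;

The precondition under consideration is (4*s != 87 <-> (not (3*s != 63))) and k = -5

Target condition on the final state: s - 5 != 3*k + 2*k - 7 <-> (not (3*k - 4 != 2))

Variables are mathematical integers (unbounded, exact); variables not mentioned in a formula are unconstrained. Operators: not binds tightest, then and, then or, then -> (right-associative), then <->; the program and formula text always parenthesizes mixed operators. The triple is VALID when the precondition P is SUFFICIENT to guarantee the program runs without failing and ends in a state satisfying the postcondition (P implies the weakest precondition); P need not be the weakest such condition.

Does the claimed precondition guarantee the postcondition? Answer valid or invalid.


Working backward. After the program, the postcondition s - 5 != 3*k + 2*k - 7 <-> (not (3*k - 4 != 2)) must hold; in canonical form it is s != 5*k - 2 <-> (not (3*k != 6)).
Before k := s - 9: 4*s != 47 <-> (not (3*s != 33))
Before k := s + 4: 4*s != 47 <-> (not (3*s != 33))
Then branch requires ((2*s >= 2 -> 3*k != 16) -> (4*k + 4*s != 67 <-> (not (3*k + 3*s != 48)))) and ((not (2*s >= 2 -> 3*k != 16)) -> (4*s != 47 <-> (not (3*s != 33)))); else branch requires 4*k != 47 <-> (not (3*k != 33)).
Before the if: ((2*s >= 2 -> 3*k != 16) -> (4*k + 4*s != 67 <-> (not (3*k + 3*s != 48)))) and ((not (2*s >= 2 -> 3*k != 16)) -> (4*s != 47 <-> (not (3*s != 33))))
The weakest precondition is ((2*s >= 2 -> 3*k != 16) -> (4*k + 4*s != 67 <-> (not (3*k + 3*s != 48)))) and ((not (2*s >= 2 -> 3*k != 16)) -> (4*s != 47 <-> (not (3*s != 33)))).
Check whether (4*s != 87 <-> (not (3*s != 63))) and k = -5 implies it.
Every state satisfying the precondition satisfies the weakest precondition: the implication holds.
Answer: valid


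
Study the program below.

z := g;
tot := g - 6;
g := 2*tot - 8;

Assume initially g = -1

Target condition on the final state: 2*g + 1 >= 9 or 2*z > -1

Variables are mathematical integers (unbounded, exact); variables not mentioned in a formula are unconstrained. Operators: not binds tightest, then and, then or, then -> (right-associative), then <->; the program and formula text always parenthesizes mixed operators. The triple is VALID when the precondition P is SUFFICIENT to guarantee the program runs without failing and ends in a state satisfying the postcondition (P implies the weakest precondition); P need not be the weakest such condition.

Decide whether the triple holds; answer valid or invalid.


Working backward. After the program, the postcondition 2*g + 1 >= 9 or 2*z > -1 must hold; in canonical form it is 2*g >= 8 or 2*z > -1.
Before g := 2*tot - 8: 4*tot >= 24 or 2*z > -1
Before tot := g - 6: 4*g >= 48 or 2*z > -1
Before z := g: 4*g >= 48 or 2*g > -1
The weakest precondition is 4*g >= 48 or 2*g > -1.
Check whether g = -1 implies it.
Countermodel: at the initial state g = -1, the precondition holds but the weakest precondition fails.
Answer: invalid


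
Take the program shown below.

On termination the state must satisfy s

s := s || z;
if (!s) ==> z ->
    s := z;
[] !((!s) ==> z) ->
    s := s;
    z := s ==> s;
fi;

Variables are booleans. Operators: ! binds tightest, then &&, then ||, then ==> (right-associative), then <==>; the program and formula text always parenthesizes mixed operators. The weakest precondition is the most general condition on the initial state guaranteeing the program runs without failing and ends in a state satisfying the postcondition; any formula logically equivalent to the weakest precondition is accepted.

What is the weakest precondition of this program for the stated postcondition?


Working backward. After the program, s must hold.
Then branch requires z; else branch requires s.
Before the if: (((!s) ==> z) ==> z) && ((!((!s) ==> z)) ==> s)
Before s := s || z: (((!(s || z)) ==> z) ==> z) && ((!((!(s || z)) ==> z)) ==> (s || z))
Answer: WP = (((!(s || z)) ==> z) ==> z) && ((!((!(s || z)) ==> z)) ==> (s || z))


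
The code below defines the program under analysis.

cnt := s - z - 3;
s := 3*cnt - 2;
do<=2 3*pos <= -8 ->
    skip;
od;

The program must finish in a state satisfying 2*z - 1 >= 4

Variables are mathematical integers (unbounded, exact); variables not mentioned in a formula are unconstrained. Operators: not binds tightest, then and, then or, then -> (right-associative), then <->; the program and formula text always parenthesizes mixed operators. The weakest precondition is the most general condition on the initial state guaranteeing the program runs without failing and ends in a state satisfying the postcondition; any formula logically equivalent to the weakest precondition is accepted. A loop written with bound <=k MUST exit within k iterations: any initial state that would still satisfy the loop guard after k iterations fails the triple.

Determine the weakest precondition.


Working backward. After the program, the postcondition 2*z - 1 >= 4 must hold; in canonical form it is 2*z >= 5.
Before the loop (bound <=2), unroll the exhaustion recursion (WP_0 = exit-now case; WP_j = one more guarded iteration, up to j = 2):
  WP_0: (not (3*pos <= -8)) and 2*z >= 5
  WP_1: (3*pos <= -8 -> ((not (3*pos <= -8)) and 2*z >= 5)) and ((not (3*pos <= -8)) -> 2*z >= 5)
  WP_2: (3*pos <= -8 -> ((3*pos <= -8 -> ((not (3*pos <= -8)) and 2*z >= 5)) and ((not (3*pos <= -8)) -> 2*z >= 5))) and ((not (3*pos <= -8)) -> 2*z >= 5)
So before the loop: (3*pos <= -8 -> ((3*pos <= -8 -> ((not (3*pos <= -8)) and 2*z >= 5)) and ((not (3*pos <= -8)) -> 2*z >= 5))) and ((not (3*pos <= -8)) -> 2*z >= 5)
Before s := 3*cnt - 2: (3*pos <= -8 -> ((3*pos <= -8 -> ((not (3*pos <= -8)) and 2*z >= 5)) and ((not (3*pos <= -8)) -> 2*z >= 5))) and ((not (3*pos <= -8)) -> 2*z >= 5)
Before cnt := s - z - 3: (3*pos <= -8 -> ((3*pos <= -8 -> ((not (3*pos <= -8)) and 2*z >= 5)) and ((not (3*pos <= -8)) -> 2*z >= 5))) and ((not (3*pos <= -8)) -> 2*z >= 5)
Answer: WP = (3*pos <= -8 -> ((3*pos <= -8 -> ((not (3*pos <= -8)) and 2*z >= 5)) and ((not (3*pos <= -8)) -> 2*z >= 5))) and ((not (3*pos <= -8)) -> 2*z >= 5)


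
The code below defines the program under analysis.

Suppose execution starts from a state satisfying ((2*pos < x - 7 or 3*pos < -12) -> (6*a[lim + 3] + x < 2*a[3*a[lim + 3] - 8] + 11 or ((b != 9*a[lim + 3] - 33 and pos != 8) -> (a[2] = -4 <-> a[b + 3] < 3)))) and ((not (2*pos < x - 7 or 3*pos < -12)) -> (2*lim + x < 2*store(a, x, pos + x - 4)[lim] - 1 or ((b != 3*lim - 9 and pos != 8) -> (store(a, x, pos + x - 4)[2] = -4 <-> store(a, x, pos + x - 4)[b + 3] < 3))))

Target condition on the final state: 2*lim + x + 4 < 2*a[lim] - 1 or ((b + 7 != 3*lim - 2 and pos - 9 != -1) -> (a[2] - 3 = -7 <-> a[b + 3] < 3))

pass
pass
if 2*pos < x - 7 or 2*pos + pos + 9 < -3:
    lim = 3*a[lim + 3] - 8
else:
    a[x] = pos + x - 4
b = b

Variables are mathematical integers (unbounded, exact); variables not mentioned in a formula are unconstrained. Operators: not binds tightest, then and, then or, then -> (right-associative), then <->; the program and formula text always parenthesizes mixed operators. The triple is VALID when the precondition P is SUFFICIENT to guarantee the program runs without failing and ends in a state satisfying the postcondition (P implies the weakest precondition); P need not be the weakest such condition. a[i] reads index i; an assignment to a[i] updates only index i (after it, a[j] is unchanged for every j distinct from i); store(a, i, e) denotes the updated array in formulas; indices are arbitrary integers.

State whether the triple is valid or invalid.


Working backward. After the program, the postcondition 2*lim + x + 4 < 2*a[lim] - 1 or ((b + 7 != 3*lim - 2 and pos - 9 != -1) -> (a[2] - 3 = -7 <-> a[b + 3] < 3)) must hold; in canonical form it is 2*lim + x < 2*a[lim] - 5 or ((b != 3*lim - 9 and pos != 8) -> (a[2] = -4 <-> a[b + 3] < 3)).
Before b := b: 2*lim + x < 2*a[lim] - 5 or ((b != 3*lim - 9 and pos != 8) -> (a[2] = -4 <-> a[b + 3] < 3))
Then branch requires 6*a[lim + 3] + x < 2*a[3*a[lim + 3] - 8] + 11 or ((b != 9*a[lim + 3] - 33 and pos != 8) -> (a[2] = -4 <-> a[b + 3] < 3)); else branch requires 2*lim + x < 2*store(a, x, pos + x - 4)[lim] - 5 or ((b != 3*lim - 9 and pos != 8) -> (store(a, x, pos + x - 4)[2] = -4 <-> store(a, x, pos + x - 4)[b + 3] < 3)).
Before the if: ((2*pos < x - 7 or 3*pos < -12) -> (6*a[lim + 3] + x < 2*a[3*a[lim + 3] - 8] + 11 or ((b != 9*a[lim + 3] - 33 and pos != 8) -> (a[2] = -4 <-> a[b + 3] < 3)))) and ((not (2*pos < x - 7 or 3*pos < -12)) -> (2*lim + x < 2*store(a, x, pos + x - 4)[lim] - 5 or ((b != 3*lim - 9 and pos != 8) -> (store(a, x, pos + x - 4)[2] = -4 <-> store(a, x, pos + x - 4)[b + 3] < 3))))
Before skip: ((2*pos < x - 7 or 3*pos < -12) -> (6*a[lim + 3] + x < 2*a[3*a[lim + 3] - 8] + 11 or ((b != 9*a[lim + 3] - 33 and pos != 8) -> (a[2] = -4 <-> a[b + 3] < 3)))) and ((not (2*pos < x - 7 or 3*pos < -12)) -> (2*lim + x < 2*store(a, x, pos + x - 4)[lim] - 5 or ((b != 3*lim - 9 and pos != 8) -> (store(a, x, pos + x - 4)[2] = -4 <-> store(a, x, pos + x - 4)[b + 3] < 3))))
Before skip: ((2*pos < x - 7 or 3*pos < -12) -> (6*a[lim + 3] + x < 2*a[3*a[lim + 3] - 8] + 11 or ((b != 9*a[lim + 3] - 33 and pos != 8) -> (a[2] = -4 <-> a[b + 3] < 3)))) and ((not (2*pos < x - 7 or 3*pos < -12)) -> (2*lim + x < 2*store(a, x, pos + x - 4)[lim] - 5 or ((b != 3*lim - 9 and pos != 8) -> (store(a, x, pos + x - 4)[2] = -4 <-> store(a, x, pos + x - 4)[b + 3] < 3))))
The weakest precondition is ((2*pos < x - 7 or 3*pos < -12) -> (6*a[lim + 3] + x < 2*a[3*a[lim + 3] - 8] + 11 or ((b != 9*a[lim + 3] - 33 and pos != 8) -> (a[2] = -4 <-> a[b + 3] < 3)))) and ((not (2*pos < x - 7 or 3*pos < -12)) -> (2*lim + x < 2*store(a, x, pos + x - 4)[lim] - 5 or ((b != 3*lim - 9 and pos != 8) -> (store(a, x, pos + x - 4)[2] = -4 <-> store(a, x, pos + x - 4)[b + 3] < 3)))).
Check whether ((2*pos < x - 7 or 3*pos < -12) -> (6*a[lim + 3] + x < 2*a[3*a[lim + 3] - 8] + 11 or ((b != 9*a[lim + 3] - 33 and pos != 8) -> (a[2] = -4 <-> a[b + 3] < 3)))) and ((not (2*pos < x - 7 or 3*pos < -12)) -> (2*lim + x < 2*store(a, x, pos + x - 4)[lim] - 1 or ((b != 3*lim - 9 and pos != 8) -> (store(a, x, pos + x - 4)[2] = -4 <-> store(a, x, pos + x - 4)[b + 3] < 3)))) implies it.
Countermodel: at the initial state a = {[-20342] = -20339, [-20339] = 4, [2] = -5, [3] = 4, [4] = 4, elsewhere 4}, b = -1, lim = -20342, pos = 0, x = 3, the precondition holds but the weakest precondition fails.
Answer: invalid


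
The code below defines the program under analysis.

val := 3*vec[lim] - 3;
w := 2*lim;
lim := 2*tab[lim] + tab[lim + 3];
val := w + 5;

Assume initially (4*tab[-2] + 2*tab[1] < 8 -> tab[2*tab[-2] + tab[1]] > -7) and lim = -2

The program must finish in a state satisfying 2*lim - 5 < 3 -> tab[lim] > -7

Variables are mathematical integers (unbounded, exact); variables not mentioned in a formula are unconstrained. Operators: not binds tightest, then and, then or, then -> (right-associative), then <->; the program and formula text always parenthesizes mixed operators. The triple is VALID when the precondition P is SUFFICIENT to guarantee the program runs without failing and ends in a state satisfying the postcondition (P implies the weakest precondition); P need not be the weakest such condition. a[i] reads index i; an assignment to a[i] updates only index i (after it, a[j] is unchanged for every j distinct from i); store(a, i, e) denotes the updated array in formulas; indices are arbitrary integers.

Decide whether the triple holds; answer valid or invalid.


Working backward. After the program, the postcondition 2*lim - 5 < 3 -> tab[lim] > -7 must hold; in canonical form it is 2*lim < 8 -> tab[lim] > -7.
Before val := w + 5: 2*lim < 8 -> tab[lim] > -7
Before lim := 2*tab[lim] + tab[lim + 3]: 2*tab[lim + 3] + 4*tab[lim] < 8 -> tab[tab[lim + 3] + 2*tab[lim]] > -7
Before w := 2*lim: 2*tab[lim + 3] + 4*tab[lim] < 8 -> tab[tab[lim + 3] + 2*tab[lim]] > -7
Before val := 3*vec[lim] - 3: 2*tab[lim + 3] + 4*tab[lim] < 8 -> tab[tab[lim + 3] + 2*tab[lim]] > -7
The weakest precondition is 2*tab[lim + 3] + 4*tab[lim] < 8 -> tab[tab[lim + 3] + 2*tab[lim]] > -7.
Check whether (4*tab[-2] + 2*tab[1] < 8 -> tab[2*tab[-2] + tab[1]] > -7) and lim = -2 implies it.
Every state satisfying the precondition satisfies the weakest precondition: the implication holds.
Answer: valid


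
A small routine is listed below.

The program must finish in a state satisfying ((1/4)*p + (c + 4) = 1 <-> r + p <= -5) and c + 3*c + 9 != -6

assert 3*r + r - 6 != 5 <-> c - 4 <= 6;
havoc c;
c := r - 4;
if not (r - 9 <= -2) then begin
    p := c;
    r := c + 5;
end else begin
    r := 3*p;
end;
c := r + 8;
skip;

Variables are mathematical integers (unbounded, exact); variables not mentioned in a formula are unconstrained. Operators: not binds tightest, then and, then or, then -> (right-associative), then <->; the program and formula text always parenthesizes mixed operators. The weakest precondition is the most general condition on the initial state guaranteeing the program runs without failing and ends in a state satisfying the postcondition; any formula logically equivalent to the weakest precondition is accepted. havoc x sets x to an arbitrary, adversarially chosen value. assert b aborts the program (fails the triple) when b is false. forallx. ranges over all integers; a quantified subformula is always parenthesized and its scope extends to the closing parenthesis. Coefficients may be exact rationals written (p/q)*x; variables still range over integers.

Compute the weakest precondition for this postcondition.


Working backward. After the program, the postcondition ((1/4)*p + (c + 4) = 1 <-> r + p <= -5) and c + 3*c + 9 != -6 must hold; in canonical form it is (c + (1/4)*p = -3 <-> p + r <= -5) and 4*c != -15.
Before skip: (c + (1/4)*p = -3 <-> p + r <= -5) and 4*c != -15
Before c := r + 8: ((1/4)*p + r = -11 <-> p + r <= -5) and 4*r != -47
Then branch requires ((5/4)*c = -16 <-> 2*c <= -10) and 4*c != -67; else branch requires ((13/4)*p = -11 <-> 4*p <= -5) and 12*p != -47.
Before the if: ((not (r <= 7)) -> (((5/4)*c = -16 <-> 2*c <= -10) and 4*c != -67)) and (r <= 7 -> (((13/4)*p = -11 <-> 4*p <= -5) and 12*p != -47))
Before c := r - 4: ((not (r <= 7)) -> (((5/4)*r = -11 <-> 2*r <= -2) and 4*r != -51)) and (r <= 7 -> (((13/4)*p = -11 <-> 4*p <= -5) and 12*p != -47))
Before havoc c: ((not (r <= 7)) -> (((5/4)*r = -11 <-> 2*r <= -2) and 4*r != -51)) and (r <= 7 -> (((13/4)*p = -11 <-> 4*p <= -5) and 12*p != -47))
Before assert 3*r + r - 6 != 5 <-> c - 4 <= 6: (4*r != 11 <-> c <= 10) and ((not (r <= 7)) -> (((5/4)*r = -11 <-> 2*r <= -2) and 4*r != -51)) and (r <= 7 -> (((13/4)*p = -11 <-> 4*p <= -5) and 12*p != -47))
Answer: WP = (4*r != 11 <-> c <= 10) and ((not (r <= 7)) -> (((5/4)*r = -11 <-> 2*r <= -2) and 4*r != -51)) and (r <= 7 -> (((13/4)*p = -11 <-> 4*p <= -5) and 12*p != -47))


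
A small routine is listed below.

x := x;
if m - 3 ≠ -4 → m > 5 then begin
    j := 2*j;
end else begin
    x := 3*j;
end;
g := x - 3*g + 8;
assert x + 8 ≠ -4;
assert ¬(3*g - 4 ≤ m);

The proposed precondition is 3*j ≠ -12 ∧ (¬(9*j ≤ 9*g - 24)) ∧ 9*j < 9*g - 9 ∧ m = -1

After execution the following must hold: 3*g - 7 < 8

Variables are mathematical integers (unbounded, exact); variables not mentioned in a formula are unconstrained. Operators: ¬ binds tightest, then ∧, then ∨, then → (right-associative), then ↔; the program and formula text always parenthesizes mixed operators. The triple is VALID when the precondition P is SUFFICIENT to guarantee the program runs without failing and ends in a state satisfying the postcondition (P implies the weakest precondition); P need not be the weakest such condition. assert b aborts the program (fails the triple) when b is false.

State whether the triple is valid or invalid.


Working backward. After the program, the postcondition 3*g - 7 < 8 must hold; in canonical form it is 3*g < 15.
Before assert ¬(3*g - 4 ≤ m): (¬(3*g ≤ m + 4)) ∧ 3*g < 15
Before assert x + 8 ≠ -4: x ≠ -12 ∧ (¬(3*g ≤ m + 4)) ∧ 3*g < 15
Before g := x - 3*g + 8: x ≠ -12 ∧ (¬(3*x ≤ 9*g + m - 20)) ∧ 3*x < 9*g - 9
Then branch requires x ≠ -12 ∧ (¬(3*x ≤ 9*g + m - 20)) ∧ 3*x < 9*g - 9; else branch requires 3*j ≠ -12 ∧ (¬(9*j ≤ 9*g + m - 20)) ∧ 9*j < 9*g - 9.
Before the if: ((m ≠ -1 → m > 5) → (x ≠ -12 ∧ (¬(3*x ≤ 9*g + m - 20)) ∧ 3*x < 9*g - 9)) ∧ ((¬(m ≠ -1 → m > 5)) → (3*j ≠ -12 ∧ (¬(9*j ≤ 9*g + m - 20)) ∧ 9*j < 9*g - 9))
Before x := x: ((m ≠ -1 → m > 5) → (x ≠ -12 ∧ (¬(3*x ≤ 9*g + m - 20)) ∧ 3*x < 9*g - 9)) ∧ ((¬(m ≠ -1 → m > 5)) → (3*j ≠ -12 ∧ (¬(9*j ≤ 9*g + m - 20)) ∧ 9*j < 9*g - 9))
The weakest precondition is ((m ≠ -1 → m > 5) → (x ≠ -12 ∧ (¬(3*x ≤ 9*g + m - 20)) ∧ 3*x < 9*g - 9)) ∧ ((¬(m ≠ -1 → m > 5)) → (3*j ≠ -12 ∧ (¬(9*j ≤ 9*g + m - 20)) ∧ 9*j < 9*g - 9)).
Check whether 3*j ≠ -12 ∧ (¬(9*j ≤ 9*g - 24)) ∧ 9*j < 9*g - 9 ∧ m = -1 implies it.
Countermodel: at the initial state g = -3, j = -5, m = -1, x = -12, the precondition holds but the weakest precondition fails.
Answer: invalid


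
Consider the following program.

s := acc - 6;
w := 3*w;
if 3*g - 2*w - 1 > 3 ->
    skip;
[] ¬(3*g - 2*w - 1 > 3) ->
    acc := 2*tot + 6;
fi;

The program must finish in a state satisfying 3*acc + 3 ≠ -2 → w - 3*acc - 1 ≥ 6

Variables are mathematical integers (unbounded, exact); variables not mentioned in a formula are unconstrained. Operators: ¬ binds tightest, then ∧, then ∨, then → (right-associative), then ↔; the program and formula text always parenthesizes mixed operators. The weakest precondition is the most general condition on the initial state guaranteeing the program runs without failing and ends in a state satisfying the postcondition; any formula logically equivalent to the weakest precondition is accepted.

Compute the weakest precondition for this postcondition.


Working backward. After the program, the postcondition 3*acc + 3 ≠ -2 → w - 3*acc - 1 ≥ 6 must hold; in canonical form it is 3*acc ≠ -5 → w ≥ 3*acc + 7.
Then branch requires 3*acc ≠ -5 → w ≥ 3*acc + 7; else branch requires 6*tot ≠ -23 → w ≥ 6*tot + 25.
Before the if: (3*g > 2*w + 4 → (3*acc ≠ -5 → w ≥ 3*acc + 7)) ∧ ((¬(3*g > 2*w + 4)) → (6*tot ≠ -23 → w ≥ 6*tot + 25))
Before w := 3*w: (3*g > 6*w + 4 → (3*acc ≠ -5 → 3*w ≥ 3*acc + 7)) ∧ ((¬(3*g > 6*w + 4)) → (6*tot ≠ -23 → 3*w ≥ 6*tot + 25))
Before s := acc - 6: (3*g > 6*w + 4 → (3*acc ≠ -5 → 3*w ≥ 3*acc + 7)) ∧ ((¬(3*g > 6*w + 4)) → (6*tot ≠ -23 → 3*w ≥ 6*tot + 25))
Answer: WP = (3*g > 6*w + 4 → (3*acc ≠ -5 → 3*w ≥ 3*acc + 7)) ∧ ((¬(3*g > 6*w + 4)) → (6*tot ≠ -23 → 3*w ≥ 6*tot + 25))


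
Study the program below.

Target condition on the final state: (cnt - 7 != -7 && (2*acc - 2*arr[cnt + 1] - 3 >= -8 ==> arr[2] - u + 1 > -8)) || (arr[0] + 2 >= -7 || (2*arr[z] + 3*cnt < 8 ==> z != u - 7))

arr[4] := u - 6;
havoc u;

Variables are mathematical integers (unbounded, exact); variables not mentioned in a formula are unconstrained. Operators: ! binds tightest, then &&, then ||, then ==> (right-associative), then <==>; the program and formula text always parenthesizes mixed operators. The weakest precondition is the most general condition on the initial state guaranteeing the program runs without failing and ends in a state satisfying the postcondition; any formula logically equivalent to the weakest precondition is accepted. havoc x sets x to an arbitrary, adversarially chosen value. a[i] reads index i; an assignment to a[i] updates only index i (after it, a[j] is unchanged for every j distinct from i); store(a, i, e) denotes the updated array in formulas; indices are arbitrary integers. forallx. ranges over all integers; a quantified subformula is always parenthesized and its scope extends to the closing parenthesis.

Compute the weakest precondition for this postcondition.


Working backward. After the program, the postcondition (cnt - 7 != -7 && (2*acc - 2*arr[cnt + 1] - 3 >= -8 ==> arr[2] - u + 1 > -8)) || (arr[0] + 2 >= -7 || (2*arr[z] + 3*cnt < 8 ==> z != u - 7)) must hold; in canonical form it is (cnt != 0 && (2*acc >= 2*arr[cnt + 1] - 5 ==> arr[2] > u - 9)) || arr[0] >= -9 || (2*arr[z] + 3*cnt < 8 ==> z != u - 7).
Before havoc u: forall u_1. ((cnt != 0 && (2*acc >= 2*arr[cnt + 1] - 5 ==> arr[2] > u_1 - 9)) || arr[0] >= -9 || (2*arr[z] + 3*cnt < 8 ==> z != u_1 - 7))
Before arr[4] := u - 6: forall u_1. ((cnt != 0 && (2*acc >= 2*store(arr, 4, u - 6)[cnt + 1] - 5 ==> arr[2] > u_1 - 9)) || arr[0] >= -9 || (2*store(arr, 4, u - 6)[z] + 3*cnt < 8 ==> z != u_1 - 7))
Answer: WP = forall u_1. ((cnt != 0 && (2*acc >= 2*store(arr, 4, u - 6)[cnt + 1] - 5 ==> arr[2] > u_1 - 9)) || arr[0] >= -9 || (2*store(arr, 4, u - 6)[z] + 3*cnt < 8 ==> z != u_1 - 7))


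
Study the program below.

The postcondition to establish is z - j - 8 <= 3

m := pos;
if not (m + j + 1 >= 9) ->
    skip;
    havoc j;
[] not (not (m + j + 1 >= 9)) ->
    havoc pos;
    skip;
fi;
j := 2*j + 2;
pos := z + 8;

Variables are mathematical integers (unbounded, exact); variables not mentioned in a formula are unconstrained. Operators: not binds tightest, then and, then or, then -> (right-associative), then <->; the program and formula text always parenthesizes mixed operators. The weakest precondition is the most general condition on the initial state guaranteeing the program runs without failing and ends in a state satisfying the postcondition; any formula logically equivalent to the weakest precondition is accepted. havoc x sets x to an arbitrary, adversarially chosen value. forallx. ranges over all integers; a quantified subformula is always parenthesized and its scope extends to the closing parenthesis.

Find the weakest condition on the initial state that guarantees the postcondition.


Working backward. After the program, the postcondition z - j - 8 <= 3 must hold; in canonical form it is z <= j + 11.
Before pos := z + 8: z <= j + 11
Before j := 2*j + 2: z <= 2*j + 13
Then branch requires forall j_1. z <= 2*j_1 + 13; else branch requires z <= 2*j + 13.
Before the if: ((not (j + m >= 8)) -> (forall j_1. z <= 2*j_1 + 13)) and (j + m >= 8 -> z <= 2*j + 13)
Before m := pos: ((not (j + pos >= 8)) -> (forall j_1. z <= 2*j_1 + 13)) and (j + pos >= 8 -> z <= 2*j + 13)
Answer: WP = ((not (j + pos >= 8)) -> (forall j_1. z <= 2*j_1 + 13)) and (j + pos >= 8 -> z <= 2*j + 13)


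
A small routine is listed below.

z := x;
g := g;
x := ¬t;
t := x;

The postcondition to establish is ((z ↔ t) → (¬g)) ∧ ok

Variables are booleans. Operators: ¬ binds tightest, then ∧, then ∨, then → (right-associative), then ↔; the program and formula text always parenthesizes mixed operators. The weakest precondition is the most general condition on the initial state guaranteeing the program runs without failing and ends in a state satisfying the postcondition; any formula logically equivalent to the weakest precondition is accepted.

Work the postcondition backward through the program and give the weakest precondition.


Working backward. After the program, ((z ↔ t) → (¬g)) ∧ ok must hold.
Before t := x: ((z ↔ x) → (¬g)) ∧ ok
Before x := ¬t: ((z ↔ (¬t)) → (¬g)) ∧ ok
Before g := g: ((z ↔ (¬t)) → (¬g)) ∧ ok
Before z := x: ((x ↔ (¬t)) → (¬g)) ∧ ok
Answer: WP = ((x ↔ (¬t)) → (¬g)) ∧ ok
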